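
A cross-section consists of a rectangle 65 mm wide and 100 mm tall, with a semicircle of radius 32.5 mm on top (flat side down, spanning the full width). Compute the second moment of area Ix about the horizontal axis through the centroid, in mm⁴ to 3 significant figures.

Ix ≈ 1.09 × 10⁷ mm⁴

Decompose the section into non-overlapping parts with the origin at the bottom-left of its bounding rectangle.
Rectangular body: 65 × 100, A = 6 500 mm², y = 50 mm, Ī = 5 416 667 mm⁴.
Semicircular cap: semicircle r = 32.5, A = 1659.2 mm², y = 113.79 mm, Ī = 122 452 mm⁴.
Centroid: ȳ = ΣA·y / ΣA = 62.972 mm.
Transfer each piece to the horizontal axis through the centroid using Ī + A·d² with d = y − 62.972:
  rectangular body: d = -12.972 mm → contributes +6 510 493 mm⁴
  semicircular cap: d = 50.821 mm → contributes +4 407 690 mm⁴
Total I = 10 918 183 mm⁴.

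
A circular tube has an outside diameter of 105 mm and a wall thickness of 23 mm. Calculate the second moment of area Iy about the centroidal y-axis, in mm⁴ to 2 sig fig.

Treat the section as a set of non-overlapping primitives; coordinates are from the bounding-box lower-left.
Outer circle: ⌀105, A = 8 659 mm², x = 52.5 mm, Ī = 5 966 602 mm⁴.
Bore (subtracted): ⌀59, A = 2 734 mm², x = 52.5 mm, Ī = 594 810 mm⁴.
By symmetry the centroid is at mid-width, x̄ = 52.5 mm.
All pieces are centred on the centroidal y-axis, so I = ΣĪ (holes subtracted) = 5 371 793 mm⁴.

Iy ≈ 5.4 × 10⁶ mm⁴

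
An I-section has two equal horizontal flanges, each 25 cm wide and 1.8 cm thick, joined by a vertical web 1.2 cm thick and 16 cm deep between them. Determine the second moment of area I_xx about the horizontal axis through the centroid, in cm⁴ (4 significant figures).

I_xx ≈ 7563 cm⁴

Break the section into simple shapes (no overlaps), measuring from the bottom-left corner of the bounding box.
Bottom flange: 25 × 1.8, A = 45 cm², y = 0.9 cm, Ī = 12.15 cm⁴.
Web: 1.2 × 16, A = 19.2 cm², y = 9.8 cm, Ī = 409.6 cm⁴.
Top flange: 25 × 1.8, A = 45 cm², y = 18.7 cm, Ī = 12.15 cm⁴.
By symmetry the centroid is at mid-height, ȳ = 9.8 cm.
Transfer each piece to the horizontal axis through the centroid using Ī + A·d² with d = y − 9.8:
  bottom flange: d = -8.9 cm → contributes +3576.6 cm⁴
  web: d = 0 cm → contributes +409.6 cm⁴
  top flange: d = 8.9 cm → contributes +3576.6 cm⁴
Total I = 7562.8 cm⁴.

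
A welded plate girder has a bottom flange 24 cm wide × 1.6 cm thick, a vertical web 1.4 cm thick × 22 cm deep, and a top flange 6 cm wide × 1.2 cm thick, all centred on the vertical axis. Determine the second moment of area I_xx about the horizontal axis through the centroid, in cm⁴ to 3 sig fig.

Treat the section as a set of non-overlapping primitives; coordinates are from the bounding-box lower-left.
Bottom plate: 24 × 1.6, A = 38.4 cm², y = 0.8 cm, Ī = 8.192 cm⁴.
Web plate: 1.4 × 22, A = 30.8 cm², y = 12.6 cm, Ī = 1242.3 cm⁴.
Top plate: 6 × 1.2, A = 7.2 cm², y = 24.2 cm, Ī = 0.864 cm⁴.
Centroid: ȳ = ΣA·y / ΣA = 7.7623 cm.
Transfer each piece to the horizontal axis through the centroid using Ī + A·d² with d = y − 7.7623:
  bottom plate: d = -6.9623 cm → contributes +1869.6 cm⁴
  web plate: d = 4.8377 cm → contributes +1963.1 cm⁴
  top plate: d = 16.438 cm → contributes +1946.3 cm⁴
Total I = 5 779 cm⁴.

I_xx ≈ 5780 cm⁴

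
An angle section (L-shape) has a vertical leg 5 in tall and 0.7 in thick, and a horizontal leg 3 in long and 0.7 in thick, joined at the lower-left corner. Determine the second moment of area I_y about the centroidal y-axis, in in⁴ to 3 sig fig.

Decompose the section into non-overlapping parts with the origin at the bottom-left of its bounding rectangle.
Vertical leg: 0.7 × 5, A = 3.5 in², x = 0.35 in, Ī = 0.14292 in⁴.
Horizontal leg (remainder): 2.3 × 0.7, A = 1.61 in², x = 1.85 in, Ī = 0.70974 in⁴.
Centroid: x̄ = ΣA·x / ΣA = 0.8226 in.
Transfer each piece to the centroidal y-axis using Ī + A·d² with d = x − 0.8226:
  vertical leg: d = -0.4726 in → contributes +0.92465 in⁴
  horizontal leg (remainder): d = 1.0274 in → contributes +2.4092 in⁴
Total I = 3.3338 in⁴.

I_y ≈ 3.33 in⁴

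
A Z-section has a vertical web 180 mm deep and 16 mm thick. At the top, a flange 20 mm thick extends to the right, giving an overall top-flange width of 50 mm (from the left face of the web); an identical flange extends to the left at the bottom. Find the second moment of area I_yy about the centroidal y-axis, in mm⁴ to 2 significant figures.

I_yy ≈ 1.0 × 10⁶ mm⁴

Decompose the section into non-overlapping parts with the origin at the bottom-left of its bounding rectangle.
Web: 16 × 180, A = 2 880 mm², x = 42 mm, Ī = 61 440 mm⁴.
Top flange (beyond web): 34 × 20, A = 680 mm², x = 67 mm, Ī = 65 507 mm⁴.
Bottom flange (beyond web): 34 × 20, A = 680 mm², x = 17 mm, Ī = 65 507 mm⁴.
Centroid: x̄ = ΣA·x / ΣA = 42 mm.
Transfer each piece to the centroidal y-axis using Ī + A·d² with d = x − 42:
  web: d = 0 mm → contributes +61 440 mm⁴
  top flange (beyond web): d = 25 mm → contributes +490 507 mm⁴
  bottom flange (beyond web): d = -25 mm → contributes +490 507 mm⁴
Total I = 1 042 453 mm⁴.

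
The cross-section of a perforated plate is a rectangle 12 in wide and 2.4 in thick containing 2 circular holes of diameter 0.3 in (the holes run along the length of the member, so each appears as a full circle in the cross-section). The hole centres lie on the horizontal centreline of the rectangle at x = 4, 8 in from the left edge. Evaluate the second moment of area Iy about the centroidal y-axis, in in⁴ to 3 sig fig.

Treat the section as a set of non-overlapping primitives; coordinates are from the bounding-box lower-left.
Plate: 12 × 2.4, A = 28.8 in², x = 6 in, Ī = 345.6 in⁴.
Hole 1 (subtracted): ⌀0.3, A = 0.070686 in², x = 4 in, Ī = 0.00039761 in⁴.
Hole 2 (subtracted): ⌀0.3, A = 0.070686 in², x = 8 in, Ī = 0.00039761 in⁴.
By symmetry the centroid is at mid-width, x̄ = 6 in.
Transfer each piece to the centroidal y-axis using Ī + A·d² with d = x − 6:
  plate: d = 0 in → contributes +345.6 in⁴
  hole 1: d = -2 in → contributes −0.28314 in⁴
  hole 2: d = 2 in → contributes −0.28314 in⁴
Total I = 345.03 in⁴.

Iy ≈ 345 in⁴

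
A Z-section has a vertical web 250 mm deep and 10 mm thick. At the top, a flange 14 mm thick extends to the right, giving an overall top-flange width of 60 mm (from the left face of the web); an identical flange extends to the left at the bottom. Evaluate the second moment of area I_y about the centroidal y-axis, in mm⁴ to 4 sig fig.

Treat the section as a set of non-overlapping primitives; coordinates are from the bounding-box lower-left.
Web: 10 × 250, A = 2 500 mm², x = 55 mm, Ī = 20833.3 mm⁴.
Top flange (beyond web): 50 × 14, A = 700 mm², x = 85 mm, Ī = 145 833 mm⁴.
Bottom flange (beyond web): 50 × 14, A = 700 mm², x = 25 mm, Ī = 145 833 mm⁴.
Centroid: x̄ = ΣA·x / ΣA = 55 mm.
Transfer each piece to the centroidal y-axis using Ī + A·d² with d = x − 55:
  web: d = 0 mm → contributes +20833.3 mm⁴
  top flange (beyond web): d = 30 mm → contributes +775 833 mm⁴
  bottom flange (beyond web): d = -30 mm → contributes +775 833 mm⁴
Total I = 1 572 500 mm⁴.

I_y ≈ 1.573 × 10⁶ mm⁴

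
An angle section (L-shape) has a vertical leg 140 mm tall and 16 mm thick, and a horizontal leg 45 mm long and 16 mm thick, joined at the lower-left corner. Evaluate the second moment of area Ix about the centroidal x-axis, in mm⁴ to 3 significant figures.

Decompose the section into non-overlapping parts with the origin at the bottom-left of its bounding rectangle.
Vertical leg: 16 × 140, A = 2 240 mm², y = 70 mm, Ī = 3 658 667 mm⁴.
Horizontal leg (remainder): 29 × 16, A = 464 mm², y = 8 mm, Ī = 9898.7 mm⁴.
Centroid: ȳ = ΣA·y / ΣA = 59.361 mm.
Transfer each piece to the centroidal x-axis using Ī + A·d² with d = y − 59.361:
  vertical leg: d = 10.639 mm → contributes +3 912 211 mm⁴
  horizontal leg (remainder): d = -51.361 mm → contributes +1 233 906 mm⁴
Total I = 5 146 117 mm⁴.

Ix ≈ 5.15 × 10⁶ mm⁴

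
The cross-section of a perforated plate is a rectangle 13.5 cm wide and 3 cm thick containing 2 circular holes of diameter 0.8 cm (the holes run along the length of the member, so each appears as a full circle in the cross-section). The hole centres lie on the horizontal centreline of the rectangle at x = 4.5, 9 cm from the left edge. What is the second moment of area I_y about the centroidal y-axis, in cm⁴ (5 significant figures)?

Break the section into simple shapes (no overlaps), measuring from the bottom-left corner of the bounding box.
Plate: 13.5 × 3, A = 40.5 cm², x = 6.75 cm, Ī = 615.0938 cm⁴.
Hole 1 (subtracted): ⌀0.8, A = 0.5026548 cm², x = 4.5 cm, Ī = 0.02010619 cm⁴.
Hole 2 (subtracted): ⌀0.8, A = 0.5026548 cm², x = 9 cm, Ī = 0.02010619 cm⁴.
By symmetry the centroid is at mid-width, x̄ = 6.75 cm.
Transfer each piece to the centroidal y-axis using Ī + A·d² with d = x − 6.75:
  plate: d = 0 cm → contributes +615.0938 cm⁴
  hole 1: d = -2.25 cm → contributes −2.564796 cm⁴
  hole 2: d = 2.25 cm → contributes −2.564796 cm⁴
Total I = 609.9642 cm⁴.

I_y ≈ 609.96 cm⁴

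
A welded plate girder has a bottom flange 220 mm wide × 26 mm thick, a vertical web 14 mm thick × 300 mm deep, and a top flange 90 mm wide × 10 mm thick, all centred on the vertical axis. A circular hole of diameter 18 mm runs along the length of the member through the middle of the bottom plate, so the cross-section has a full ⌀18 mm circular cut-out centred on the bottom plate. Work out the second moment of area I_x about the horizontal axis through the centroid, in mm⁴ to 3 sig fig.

I_x ≈ 1.45 × 10⁸ mm⁴

Split into non-overlapping primitives; take the origin at the lower-left of the bounding box.
Bottom plate: 220 × 26, A = 5 720 mm², y = 13 mm, Ī = 322 227 mm⁴.
Web plate: 14 × 300, A = 4 200 mm², y = 176 mm, Ī = 31 500 000 mm⁴.
Top plate: 90 × 10, A = 900 mm², y = 331 mm, Ī = 7 500 mm⁴.
Hole (subtracted): ⌀18, A = 254.47 mm², y = 13 mm, Ī = 5 153 mm⁴.
Centroid: ȳ = ΣA·y / ΣA = 104.88 mm.
Transfer each piece to the horizontal axis through the centroid using Ī + A·d² with d = y − 104.88:
  bottom plate: d = -91.884 mm → contributes +48 613 973 mm⁴
  web plate: d = 71.116 mm → contributes +52 741 623 mm⁴
  top plate: d = 226.12 mm → contributes +46 023 226 mm⁴
  hole: d = -91.884 mm → contributes −2 153 536 mm⁴
Total I = 145 225 285 mm⁴.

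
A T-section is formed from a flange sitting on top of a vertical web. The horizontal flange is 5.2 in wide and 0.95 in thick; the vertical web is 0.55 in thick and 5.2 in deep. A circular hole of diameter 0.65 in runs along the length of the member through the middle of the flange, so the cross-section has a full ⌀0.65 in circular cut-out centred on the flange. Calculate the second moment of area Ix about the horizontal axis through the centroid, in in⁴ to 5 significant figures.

Split into non-overlapping primitives; take the origin at the lower-left of the bounding box.
Flange: 5.2 × 0.95, A = 4.94 in², y = 5.675 in, Ī = 0.3715292 in⁴.
Web: 0.55 × 5.2, A = 2.86 in², y = 2.6 in, Ī = 6.444533 in⁴.
Hole (subtracted): ⌀0.65, A = 0.3318307 in², y = 5.675 in, Ī = 0.008762405 in⁴.
Centroid: ȳ = ΣA·y / ΣA = 4.497402 in.
Transfer each piece to the horizontal axis through the centroid using Ī + A·d² with d = y − 4.497402:
  flange: d = 1.177598 in → contributes +7.222008 in⁴
  web: d = -1.897402 in → contributes +16.74092 in⁴
  hole: d = 1.177598 in → contributes −0.4689242 in⁴
Total I = 23.494 in⁴.

Ix ≈ 23.494 in⁴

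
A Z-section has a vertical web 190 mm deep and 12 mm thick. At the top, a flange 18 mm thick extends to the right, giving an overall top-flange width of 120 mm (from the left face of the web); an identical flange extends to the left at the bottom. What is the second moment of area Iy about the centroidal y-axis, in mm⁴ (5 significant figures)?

Iy ≈ 1.7803 × 10⁷ mm⁴

Treat the section as a set of non-overlapping primitives; coordinates are from the bounding-box lower-left.
Web: 12 × 190, A = 2 280 mm², x = 114 mm, Ī = 27 360 mm⁴.
Top flange (beyond web): 108 × 18, A = 1 944 mm², x = 174 mm, Ī = 1 889 568 mm⁴.
Bottom flange (beyond web): 108 × 18, A = 1 944 mm², x = 54 mm, Ī = 1 889 568 mm⁴.
Centroid: x̄ = ΣA·x / ΣA = 114 mm.
Transfer each piece to the centroidal y-axis using Ī + A·d² with d = x − 114:
  web: d = 0 mm → contributes +27 360 mm⁴
  top flange (beyond web): d = 60 mm → contributes +8 887 968 mm⁴
  bottom flange (beyond web): d = -60 mm → contributes +8 887 968 mm⁴
Total I = 17 803 296 mm⁴.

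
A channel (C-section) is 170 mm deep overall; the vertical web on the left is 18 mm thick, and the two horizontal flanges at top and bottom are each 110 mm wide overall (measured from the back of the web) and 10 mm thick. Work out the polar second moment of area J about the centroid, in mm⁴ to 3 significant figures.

J ≈ 2.40 × 10⁷ mm⁴

Split into non-overlapping primitives; take the origin at the lower-left of the bounding box.
Web: 18 × 170, A = 3 060 mm², y = 85 mm, Ī = 7 369 500 mm⁴.
Top flange (beyond web): 92 × 10, A = 920 mm², y = 165 mm, Ī = 7666.7 mm⁴.
Bottom flange (beyond web): 92 × 10, A = 920 mm², y = 5 mm, Ī = 7666.7 mm⁴.
By symmetry the centroid is at mid-height, ȳ = 85 mm.
Transfer each piece to the centroidal x-axis using Ī + A·d² with d = y − 85:
  web: d = 0 mm → contributes +7 369 500 mm⁴
  top flange (beyond web): d = 80 mm → contributes +5 895 667 mm⁴
  bottom flange (beyond web): d = -80 mm → contributes +5 895 667 mm⁴
Total I = 19 160 833 mm⁴.
For the y-axis: x̄ = 29.653 mm.
Repeating about the centroidal y-axis gives I_y = 4 856 344 mm⁴.
Polar second moment: J = I_x + I_y = 24 017 177 mm⁴.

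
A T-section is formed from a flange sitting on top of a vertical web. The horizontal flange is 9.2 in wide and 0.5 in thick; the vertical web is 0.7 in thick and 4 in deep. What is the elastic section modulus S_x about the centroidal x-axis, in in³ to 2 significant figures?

Break the section into simple shapes (no overlaps), measuring from the bottom-left corner of the bounding box.
Flange: 9.2 × 0.5, A = 4.6 in², y = 4.25 in, Ī = 0.09583 in⁴.
Web: 0.7 × 4, A = 2.8 in², y = 2 in, Ī = 3.733 in⁴.
Centroid: ȳ = ΣA·y / ΣA = 3.399 in.
Transfer each piece to the centroidal x-axis using Ī + A·d² with d = y − 3.399:
  flange: d = 0.8514 in → contributes +3.43 in⁴
  web: d = -1.399 in → contributes +9.211 in⁴
Total I = 12.64 in⁴.
Extreme fibre distance c = 3.399 in; S = I/c = 3.719 in³.

S_x ≈ 3.7 in³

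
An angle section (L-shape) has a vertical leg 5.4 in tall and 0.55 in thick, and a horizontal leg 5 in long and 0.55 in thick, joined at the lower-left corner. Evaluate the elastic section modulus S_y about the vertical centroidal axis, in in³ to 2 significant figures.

Break the section into simple shapes (no overlaps), measuring from the bottom-left corner of the bounding box.
Vertical leg: 0.55 × 5.4, A = 2.97 in², x = 0.275 in, Ī = 0.07487 in⁴.
Horizontal leg (remainder): 4.45 × 0.55, A = 2.448 in², x = 2.775 in, Ī = 4.039 in⁴.
Centroid: x̄ = ΣA·x / ΣA = 1.404 in.
Transfer each piece to the vertical centroidal axis using Ī + A·d² with d = x − 1.404:
  vertical leg: d = -1.129 in → contributes +3.864 in⁴
  horizontal leg (remainder): d = 1.371 in → contributes +8.636 in⁴
Total I = 12.5 in⁴.
Extreme fibre distance c = 3.596 in; S = I/c = 3.476 in³.

S_y ≈ 3.5 in³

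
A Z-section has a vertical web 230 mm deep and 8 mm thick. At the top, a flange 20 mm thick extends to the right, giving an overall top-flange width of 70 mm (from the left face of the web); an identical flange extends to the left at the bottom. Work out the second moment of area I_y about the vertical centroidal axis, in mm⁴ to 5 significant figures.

Decompose the section into non-overlapping parts with the origin at the bottom-left of its bounding rectangle.
Web: 8 × 230, A = 1 840 mm², x = 66 mm, Ī = 9813.333 mm⁴.
Top flange (beyond web): 62 × 20, A = 1 240 mm², x = 101 mm, Ī = 397213.3 mm⁴.
Bottom flange (beyond web): 62 × 20, A = 1 240 mm², x = 31 mm, Ī = 397213.3 mm⁴.
Centroid: x̄ = ΣA·x / ΣA = 66 mm.
Transfer each piece to the vertical centroidal axis using Ī + A·d² with d = x − 66:
  web: d = 0 mm → contributes +9813.333 mm⁴
  top flange (beyond web): d = 35 mm → contributes +1 916 213 mm⁴
  bottom flange (beyond web): d = -35 mm → contributes +1 916 213 mm⁴
Total I = 3 842 240 mm⁴.

I_y ≈ 3.8422 × 10⁶ mm⁴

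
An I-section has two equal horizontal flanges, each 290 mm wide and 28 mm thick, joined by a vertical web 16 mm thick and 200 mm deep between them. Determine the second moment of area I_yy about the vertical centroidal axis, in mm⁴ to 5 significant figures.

Split into non-overlapping primitives; take the origin at the lower-left of the bounding box.
Bottom flange: 290 × 28, A = 8 120 mm², x = 145 mm, Ī = 56 907 667 mm⁴.
Web: 16 × 200, A = 3 200 mm², x = 145 mm, Ī = 68266.67 mm⁴.
Top flange: 290 × 28, A = 8 120 mm², x = 145 mm, Ī = 56 907 667 mm⁴.
By symmetry the centroid is at mid-width, x̄ = 145 mm.
All pieces are centred on the vertical centroidal axis, so I = ΣĪ = 113 883 600 mm⁴.

I_yy ≈ 1.1388 × 10⁸ mm⁴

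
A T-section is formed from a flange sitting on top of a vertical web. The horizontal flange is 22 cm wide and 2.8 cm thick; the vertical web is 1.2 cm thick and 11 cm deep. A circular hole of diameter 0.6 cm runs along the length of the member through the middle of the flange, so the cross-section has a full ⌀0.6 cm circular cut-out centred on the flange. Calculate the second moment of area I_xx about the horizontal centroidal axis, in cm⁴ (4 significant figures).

I_xx ≈ 690.5 cm⁴

Treat the section as a set of non-overlapping primitives; coordinates are from the bounding-box lower-left.
Flange: 22 × 2.8, A = 61.6 cm², y = 12.4 cm, Ī = 40.2453 cm⁴.
Web: 1.2 × 11, A = 13.2 cm², y = 5.5 cm, Ī = 133.1 cm⁴.
Hole (subtracted): ⌀0.6, A = 0.282743 cm², y = 12.4 cm, Ī = 0.00636173 cm⁴.
Centroid: ȳ = ΣA·y / ΣA = 11.1777 cm.
Transfer each piece to the horizontal centroidal axis using Ī + A·d² with d = y − 11.1777:
  flange: d = 1.22227 cm → contributes +132.272 cm⁴
  web: d = -5.67773 cm → contributes +558.624 cm⁴
  hole: d = 1.22227 cm → contributes −0.428763 cm⁴
Total I = 690.467 cm⁴.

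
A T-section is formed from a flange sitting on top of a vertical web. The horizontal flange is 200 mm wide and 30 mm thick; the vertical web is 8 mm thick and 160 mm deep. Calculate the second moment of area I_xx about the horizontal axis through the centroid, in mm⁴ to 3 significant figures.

Break the section into simple shapes (no overlaps), measuring from the bottom-left corner of the bounding box.
Flange: 200 × 30, A = 6 000 mm², y = 175 mm, Ī = 450 000 mm⁴.
Web: 8 × 160, A = 1 280 mm², y = 80 mm, Ī = 2 730 667 mm⁴.
Centroid: ȳ = ΣA·y / ΣA = 158.3 mm.
Transfer each piece to the horizontal axis through the centroid using Ī + A·d² with d = y − 158.3:
  flange: d = 16.703 mm → contributes +2 124 001 mm⁴
  web: d = -78.297 mm → contributes +10 577 545 mm⁴
Total I = 12 701 546 mm⁴.

I_xx ≈ 1.27 × 10⁷ mm⁴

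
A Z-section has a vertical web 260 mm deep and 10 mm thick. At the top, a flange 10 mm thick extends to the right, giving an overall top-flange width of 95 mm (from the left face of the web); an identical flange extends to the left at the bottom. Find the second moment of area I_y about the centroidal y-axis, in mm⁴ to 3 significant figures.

I_y ≈ 4.88 × 10⁶ mm⁴

Split into non-overlapping primitives; take the origin at the lower-left of the bounding box.
Web: 10 × 260, A = 2 600 mm², x = 90 mm, Ī = 21 667 mm⁴.
Top flange (beyond web): 85 × 10, A = 850 mm², x = 137.5 mm, Ī = 511 771 mm⁴.
Bottom flange (beyond web): 85 × 10, A = 850 mm², x = 42.5 mm, Ī = 511 771 mm⁴.
Centroid: x̄ = ΣA·x / ΣA = 90 mm.
Transfer each piece to the centroidal y-axis using Ī + A·d² with d = x − 90:
  web: d = 0 mm → contributes +21 667 mm⁴
  top flange (beyond web): d = 47.5 mm → contributes +2 429 583 mm⁴
  bottom flange (beyond web): d = -47.5 mm → contributes +2 429 583 mm⁴
Total I = 4 880 833 mm⁴.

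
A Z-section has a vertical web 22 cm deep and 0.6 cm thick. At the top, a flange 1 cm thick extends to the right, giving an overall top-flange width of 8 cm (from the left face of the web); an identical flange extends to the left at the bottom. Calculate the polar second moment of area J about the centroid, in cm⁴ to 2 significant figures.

J ≈ 2500 cm⁴

Decompose the section into non-overlapping parts with the origin at the bottom-left of its bounding rectangle.
Web: 0.6 × 22, A = 13.2 cm², y = 11 cm, Ī = 532.4 cm⁴.
Top flange (beyond web): 7.4 × 1, A = 7.4 cm², y = 21.5 cm, Ī = 0.6167 cm⁴.
Bottom flange (beyond web): 7.4 × 1, A = 7.4 cm², y = 0.5 cm, Ī = 0.6167 cm⁴.
Centroid: ȳ = ΣA·y / ΣA = 11 cm.
Transfer each piece to the centroidal x-axis using Ī + A·d² with d = y − 11:
  web: d = 0 cm → contributes +532.4 cm⁴
  top flange (beyond web): d = 10.5 cm → contributes +816.5 cm⁴
  bottom flange (beyond web): d = -10.5 cm → contributes +816.5 cm⁴
Total I = 2 165 cm⁴.
For the y-axis: x̄ = 7.7 cm.
Repeating about the centroidal y-axis gives I_y = 304.7 cm⁴.
Polar second moment: J = I_x + I_y = 2 470 cm⁴.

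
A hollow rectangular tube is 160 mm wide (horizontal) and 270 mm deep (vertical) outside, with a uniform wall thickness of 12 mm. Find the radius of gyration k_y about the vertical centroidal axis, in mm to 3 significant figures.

k_y ≈ 64.5 mm

Split into non-overlapping primitives; take the origin at the lower-left of the bounding box.
Outer rectangle: 160 × 270, A = 43 200 mm², x = 80 mm, Ī = 92 160 000 mm⁴.
Inner void (subtracted): 136 × 246, A = 33 456 mm², x = 80 mm, Ī = 51 566 848 mm⁴.
By symmetry the centroid is at mid-width, x̄ = 80 mm.
All pieces are centred on the vertical centroidal axis, so I = ΣĪ (holes subtracted) = 40 593 152 mm⁴.
Radius of gyration: k = √(I/A) = √(40 593 152 / 9 744) = 64.544 mm.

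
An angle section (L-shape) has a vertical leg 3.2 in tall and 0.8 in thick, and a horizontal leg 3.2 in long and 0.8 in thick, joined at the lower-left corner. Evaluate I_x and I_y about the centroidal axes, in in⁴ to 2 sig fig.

I_x ≈ 3.9 in⁴, I_y ≈ 3.9 in⁴

Decompose the section into non-overlapping parts with the origin at the bottom-left of its bounding rectangle.
Vertical leg: 0.8 × 3.2, A = 2.56 in², y = 1.6 in, Ī = 2.185 in⁴.
Horizontal leg (remainder): 2.4 × 0.8, A = 1.92 in², y = 0.4 in, Ī = 0.1024 in⁴.
Centroid: ȳ = ΣA·y / ΣA = 1.086 in.
Transfer each piece to the centroidal x-axis using Ī + A·d² with d = y − 1.086:
  vertical leg: d = 0.5143 in → contributes +2.862 in⁴
  horizontal leg (remainder): d = -0.6857 in → contributes +1.005 in⁴
Total I = 3.867 in⁴.
For the y-axis: x̄ = 1.086 in.
Repeating about the centroidal y-axis gives I_y = 3.867 in⁴.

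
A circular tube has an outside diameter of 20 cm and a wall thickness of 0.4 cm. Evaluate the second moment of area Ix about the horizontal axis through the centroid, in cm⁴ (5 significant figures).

Decompose the section into non-overlapping parts with the origin at the bottom-left of its bounding rectangle.
Outer circle: ⌀20, A = 314.1593 cm², y = 10 cm, Ī = 7853.982 cm⁴.
Bore (subtracted): ⌀19.2, A = 289.5292 cm², y = 10 cm, Ī = 6670.752 cm⁴.
By symmetry the centroid is at mid-height, ȳ = 10 cm.
All pieces are centred on the horizontal axis through the centroid, so I = ΣĪ (holes subtracted) = 1183.229 cm⁴.

Ix ≈ 1183.2 cm⁴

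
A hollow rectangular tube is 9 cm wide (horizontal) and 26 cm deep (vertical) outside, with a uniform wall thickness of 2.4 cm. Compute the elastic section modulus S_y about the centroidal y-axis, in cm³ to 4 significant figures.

S_y ≈ 321.9 cm³

Decompose the section into non-overlapping parts with the origin at the bottom-left of its bounding rectangle.
Outer rectangle: 9 × 26, A = 234 cm², x = 4.5 cm, Ī = 1579.5 cm⁴.
Inner void (subtracted): 4.2 × 21.2, A = 89.04 cm², x = 4.5 cm, Ī = 130.889 cm⁴.
By symmetry the centroid is at mid-width, x̄ = 4.5 cm.
All pieces are centred on the centroidal y-axis, so I = ΣĪ (holes subtracted) = 1448.61 cm⁴.
Extreme fibre distance c = 4.5 cm; S = I/c = 321.914 cm³.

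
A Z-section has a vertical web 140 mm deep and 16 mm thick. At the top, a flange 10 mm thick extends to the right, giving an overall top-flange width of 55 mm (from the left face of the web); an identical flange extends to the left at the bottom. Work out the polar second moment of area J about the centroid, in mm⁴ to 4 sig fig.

Treat the section as a set of non-overlapping primitives; coordinates are from the bounding-box lower-left.
Web: 16 × 140, A = 2 240 mm², y = 70 mm, Ī = 3 658 667 mm⁴.
Top flange (beyond web): 39 × 10, A = 390 mm², y = 135 mm, Ī = 3 250 mm⁴.
Bottom flange (beyond web): 39 × 10, A = 390 mm², y = 5 mm, Ī = 3 250 mm⁴.
Centroid: ȳ = ΣA·y / ΣA = 70 mm.
Transfer each piece to the centroidal x-axis using Ī + A·d² with d = y − 70:
  web: d = 0 mm → contributes +3 658 667 mm⁴
  top flange (beyond web): d = 65 mm → contributes +1 651 000 mm⁴
  bottom flange (beyond web): d = -65 mm → contributes +1 651 000 mm⁴
Total I = 6 960 667 mm⁴.
For the y-axis: x̄ = 47 mm.
Repeating about the centroidal y-axis gives I_y = 736 527 mm⁴.
Polar second moment: J = I_x + I_y = 7 697 193 mm⁴.

J ≈ 7.697 × 10⁶ mm⁴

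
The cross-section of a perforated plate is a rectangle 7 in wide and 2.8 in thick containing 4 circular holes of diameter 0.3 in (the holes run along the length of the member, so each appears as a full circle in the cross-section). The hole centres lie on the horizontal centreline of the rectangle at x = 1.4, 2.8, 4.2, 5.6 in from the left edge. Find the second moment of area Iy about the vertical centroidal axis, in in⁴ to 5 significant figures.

Split into non-overlapping primitives; take the origin at the lower-left of the bounding box.
Plate: 7 × 2.8, A = 19.6 in², x = 3.5 in, Ī = 80.03333 in⁴.
Hole 1 (subtracted): ⌀0.3, A = 0.07068583 in², x = 1.4 in, Ī = 0.0003976078 in⁴.
Hole 2 (subtracted): ⌀0.3, A = 0.07068583 in², x = 2.8 in, Ī = 0.0003976078 in⁴.
Hole 3 (subtracted): ⌀0.3, A = 0.07068583 in², x = 4.2 in, Ī = 0.0003976078 in⁴.
Hole 4 (subtracted): ⌀0.3, A = 0.07068583 in², x = 5.6 in, Ī = 0.0003976078 in⁴.
By symmetry the centroid is at mid-width, x̄ = 3.5 in.
Transfer each piece to the vertical centroidal axis using Ī + A·d² with d = x − 3.5:
  plate: d = 0 in → contributes +80.03333 in⁴
  hole 1: d = -2.1 in → contributes −0.3121221 in⁴
  hole 2: d = -0.7 in → contributes −0.03503367 in⁴
  hole 3: d = 0.7 in → contributes −0.03503367 in⁴
  hole 4: d = 2.1 in → contributes −0.3121221 in⁴
Total I = 79.33902 in⁴.

Iy ≈ 79.339 in⁴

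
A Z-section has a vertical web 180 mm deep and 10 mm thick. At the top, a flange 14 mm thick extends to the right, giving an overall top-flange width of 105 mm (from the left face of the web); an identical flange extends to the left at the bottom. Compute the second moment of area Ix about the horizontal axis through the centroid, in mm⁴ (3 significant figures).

Split into non-overlapping primitives; take the origin at the lower-left of the bounding box.
Web: 10 × 180, A = 1 800 mm², y = 90 mm, Ī = 4 860 000 mm⁴.
Top flange (beyond web): 95 × 14, A = 1 330 mm², y = 173 mm, Ī = 21 723 mm⁴.
Bottom flange (beyond web): 95 × 14, A = 1 330 mm², y = 7 mm, Ī = 21 723 mm⁴.
Centroid: ȳ = ΣA·y / ΣA = 90 mm.
Transfer each piece to the horizontal axis through the centroid using Ī + A·d² with d = y − 90:
  web: d = 0 mm → contributes +4 860 000 mm⁴
  top flange (beyond web): d = 83 mm → contributes +9 184 093 mm⁴
  bottom flange (beyond web): d = -83 mm → contributes +9 184 093 mm⁴
Total I = 23 228 187 mm⁴.

Ix ≈ 2.32 × 10⁷ mm⁴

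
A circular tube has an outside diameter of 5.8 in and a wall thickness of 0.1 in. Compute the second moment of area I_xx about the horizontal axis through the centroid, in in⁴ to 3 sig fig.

Break the section into simple shapes (no overlaps), measuring from the bottom-left corner of the bounding box.
Outer circle: ⌀5.8, A = 26.421 in², y = 2.9 in, Ī = 55.55 in⁴.
Bore (subtracted): ⌀5.6, A = 24.63 in², y = 2.9 in, Ī = 48.275 in⁴.
By symmetry the centroid is at mid-height, ȳ = 2.9 in.
All pieces are centred on the horizontal axis through the centroid, so I = ΣĪ (holes subtracted) = 7.2748 in⁴.

I_xx ≈ 7.27 in⁴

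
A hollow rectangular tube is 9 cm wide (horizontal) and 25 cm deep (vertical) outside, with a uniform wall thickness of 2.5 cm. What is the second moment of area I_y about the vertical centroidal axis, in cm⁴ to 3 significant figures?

Decompose the section into non-overlapping parts with the origin at the bottom-left of its bounding rectangle.
Outer rectangle: 9 × 25, A = 225 cm², x = 4.5 cm, Ī = 1518.8 cm⁴.
Inner void (subtracted): 4 × 20, A = 80 cm², x = 4.5 cm, Ī = 106.67 cm⁴.
By symmetry the centroid is at mid-width, x̄ = 4.5 cm.
All pieces are centred on the vertical centroidal axis, so I = ΣĪ (holes subtracted) = 1412.1 cm⁴.

I_y ≈ 1410 cm⁴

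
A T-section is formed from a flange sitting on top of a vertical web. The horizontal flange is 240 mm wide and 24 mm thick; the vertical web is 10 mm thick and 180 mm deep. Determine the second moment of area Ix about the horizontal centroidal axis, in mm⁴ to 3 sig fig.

Ix ≈ 1.94 × 10⁷ mm⁴

Treat the section as a set of non-overlapping primitives; coordinates are from the bounding-box lower-left.
Flange: 240 × 24, A = 5 760 mm², y = 192 mm, Ī = 276 480 mm⁴.
Web: 10 × 180, A = 1 800 mm², y = 90 mm, Ī = 4 860 000 mm⁴.
Centroid: ȳ = ΣA·y / ΣA = 167.71 mm.
Transfer each piece to the horizontal centroidal axis using Ī + A·d² with d = y − 167.71:
  flange: d = 24.286 mm → contributes +3 673 704 mm⁴
  web: d = -77.714 mm → contributes +15 731 118 mm⁴
Total I = 19 404 823 mm⁴.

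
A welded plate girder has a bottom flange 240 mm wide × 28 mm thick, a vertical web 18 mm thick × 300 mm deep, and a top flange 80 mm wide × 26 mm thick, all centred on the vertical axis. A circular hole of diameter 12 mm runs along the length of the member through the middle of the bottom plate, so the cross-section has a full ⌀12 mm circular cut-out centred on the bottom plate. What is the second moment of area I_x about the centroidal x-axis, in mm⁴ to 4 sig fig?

I_x ≈ 2.347 × 10⁸ mm⁴

Treat the section as a set of non-overlapping primitives; coordinates are from the bounding-box lower-left.
Bottom plate: 240 × 28, A = 6 720 mm², y = 14 mm, Ī = 439 040 mm⁴.
Web plate: 18 × 300, A = 5 400 mm², y = 178 mm, Ī = 40 500 000 mm⁴.
Top plate: 80 × 26, A = 2 080 mm², y = 341 mm, Ī = 117 173 mm⁴.
Hole (subtracted): ⌀12, A = 113.097 mm², y = 14 mm, Ī = 1017.88 mm⁴.
Centroid: ȳ = ΣA·y / ΣA = 125.15 mm.
Transfer each piece to the centroidal x-axis using Ī + A·d² with d = y − 125.15:
  bottom plate: d = -111.15 mm → contributes +83 460 169 mm⁴
  web plate: d = 52.8499 mm → contributes +55 582 830 mm⁴
  top plate: d = 215.85 mm → contributes +97 026 867 mm⁴
  hole: d = -111.15 mm → contributes −1 398 260 mm⁴
Total I = 234 671 606 mm⁴.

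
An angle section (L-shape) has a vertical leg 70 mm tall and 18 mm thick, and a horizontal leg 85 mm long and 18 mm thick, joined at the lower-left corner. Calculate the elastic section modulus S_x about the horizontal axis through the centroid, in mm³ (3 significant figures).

S_x ≈ 2.02 × 10⁴ mm³

Treat the section as a set of non-overlapping primitives; coordinates are from the bounding-box lower-left.
Vertical leg: 18 × 70, A = 1 260 mm², y = 35 mm, Ī = 514 500 mm⁴.
Horizontal leg (remainder): 67 × 18, A = 1 206 mm², y = 9 mm, Ī = 32 562 mm⁴.
Centroid: ȳ = ΣA·y / ΣA = 22.285 mm.
Transfer each piece to the horizontal axis through the centroid using Ī + A·d² with d = y − 22.285:
  vertical leg: d = 12.715 mm → contributes +718 216 mm⁴
  horizontal leg (remainder): d = -13.285 mm → contributes +245 400 mm⁴
Total I = 963 616 mm⁴.
Extreme fibre distance c = 47.715 mm; S = I/c = 20 195 mm³.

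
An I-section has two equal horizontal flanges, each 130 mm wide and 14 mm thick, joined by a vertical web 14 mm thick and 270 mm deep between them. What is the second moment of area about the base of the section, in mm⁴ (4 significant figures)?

Split into non-overlapping primitives; take the origin at the lower-left of the bounding box.
Bottom flange: 130 × 14, A = 1 820 mm², y = 7 mm, Ī = 29726.7 mm⁴.
Web: 14 × 270, A = 3 780 mm², y = 149 mm, Ī = 22 963 500 mm⁴.
Top flange: 130 × 14, A = 1 820 mm², y = 291 mm, Ī = 29726.7 mm⁴.
Transfer each piece to the bottom edge using Ī + A·d² with d = y − 0:
  bottom flange: d = 7 mm → contributes +118 907 mm⁴
  web: d = 149 mm → contributes +106 883 280 mm⁴
  top flange: d = 291 mm → contributes +154 149 147 mm⁴
Total I = 261 151 333 mm⁴.

I_base ≈ 2.612 × 10⁸ mm⁴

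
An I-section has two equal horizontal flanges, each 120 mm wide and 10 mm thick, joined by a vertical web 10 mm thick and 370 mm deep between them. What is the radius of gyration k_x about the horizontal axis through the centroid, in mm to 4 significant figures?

Treat the section as a set of non-overlapping primitives; coordinates are from the bounding-box lower-left.
Bottom flange: 120 × 10, A = 1 200 mm², y = 5 mm, Ī = 10 000 mm⁴.
Web: 10 × 370, A = 3 700 mm², y = 195 mm, Ī = 42 210 833 mm⁴.
Top flange: 120 × 10, A = 1 200 mm², y = 385 mm, Ī = 10 000 mm⁴.
By symmetry the centroid is at mid-height, ȳ = 195 mm.
Transfer each piece to the horizontal axis through the centroid using Ī + A·d² with d = y − 195:
  bottom flange: d = -190 mm → contributes +43 330 000 mm⁴
  web: d = 0 mm → contributes +42 210 833 mm⁴
  top flange: d = 190 mm → contributes +43 330 000 mm⁴
Total I = 128 870 833 mm⁴.
Radius of gyration: k = √(I/A) = √(128 870 833 / 6 100) = 145.349 mm.

k_x ≈ 145.3 mm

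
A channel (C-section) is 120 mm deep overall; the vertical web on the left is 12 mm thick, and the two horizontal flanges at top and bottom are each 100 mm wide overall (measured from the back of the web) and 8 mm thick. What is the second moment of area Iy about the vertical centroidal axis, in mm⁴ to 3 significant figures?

Treat the section as a set of non-overlapping primitives; coordinates are from the bounding-box lower-left.
Web: 12 × 120, A = 1 440 mm², x = 6 mm, Ī = 17 280 mm⁴.
Top flange (beyond web): 88 × 8, A = 704 mm², x = 56 mm, Ī = 454 315 mm⁴.
Bottom flange (beyond web): 88 × 8, A = 704 mm², x = 56 mm, Ī = 454 315 mm⁴.
Centroid: x̄ = ΣA·x / ΣA = 30.719 mm.
Transfer each piece to the vertical centroidal axis using Ī + A·d² with d = x − 30.719:
  web: d = -24.719 mm → contributes +897 169 mm⁴
  top flange (beyond web): d = 25.281 mm → contributes +904 258 mm⁴
  bottom flange (beyond web): d = 25.281 mm → contributes +904 258 mm⁴
Total I = 2 705 685 mm⁴.

Iy ≈ 2.71 × 10⁶ mm⁴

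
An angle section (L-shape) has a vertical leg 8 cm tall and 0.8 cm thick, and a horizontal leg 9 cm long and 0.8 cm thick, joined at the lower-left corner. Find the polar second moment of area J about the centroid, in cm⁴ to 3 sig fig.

Decompose the section into non-overlapping parts with the origin at the bottom-left of its bounding rectangle.
Vertical leg: 0.8 × 8, A = 6.4 cm², y = 4 cm, Ī = 34.133 cm⁴.
Horizontal leg (remainder): 8.2 × 0.8, A = 6.56 cm², y = 0.4 cm, Ī = 0.34987 cm⁴.
Centroid: ȳ = ΣA·y / ΣA = 2.1778 cm.
Transfer each piece to the centroidal x-axis using Ī + A·d² with d = y − 2.1778:
  vertical leg: d = 1.8222 cm → contributes +55.384 cm⁴
  horizontal leg (remainder): d = -1.7778 cm → contributes +21.083 cm⁴
Total I = 76.467 cm⁴.
For the y-axis: x̄ = 2.6778 cm.
Repeating about the centroidal y-axis gives I_y = 102.7 cm⁴.
Polar second moment: J = I_x + I_y = 179.17 cm⁴.

J ≈ 179 cm⁴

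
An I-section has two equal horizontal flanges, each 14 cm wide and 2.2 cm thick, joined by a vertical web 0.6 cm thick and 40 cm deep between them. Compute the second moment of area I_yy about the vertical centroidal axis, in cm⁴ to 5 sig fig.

Split into non-overlapping primitives; take the origin at the lower-left of the bounding box.
Bottom flange: 14 × 2.2, A = 30.8 cm², x = 7 cm, Ī = 503.0667 cm⁴.
Web: 0.6 × 40, A = 24 cm², x = 7 cm, Ī = 0.72 cm⁴.
Top flange: 14 × 2.2, A = 30.8 cm², x = 7 cm, Ī = 503.0667 cm⁴.
By symmetry the centroid is at mid-width, x̄ = 7 cm.
All pieces are centred on the vertical centroidal axis, so I = ΣĪ = 1006.853 cm⁴.

I_yy ≈ 1006.9 cm⁴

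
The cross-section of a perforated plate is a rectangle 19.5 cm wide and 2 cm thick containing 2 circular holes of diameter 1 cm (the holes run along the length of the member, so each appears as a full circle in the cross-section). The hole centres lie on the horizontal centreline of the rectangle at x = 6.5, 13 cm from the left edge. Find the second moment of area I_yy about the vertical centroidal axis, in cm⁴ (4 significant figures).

Treat the section as a set of non-overlapping primitives; coordinates are from the bounding-box lower-left.
Plate: 19.5 × 2, A = 39 cm², x = 9.75 cm, Ī = 1235.81 cm⁴.
Hole 1 (subtracted): ⌀1, A = 0.785398 cm², x = 6.5 cm, Ī = 0.0490874 cm⁴.
Hole 2 (subtracted): ⌀1, A = 0.785398 cm², x = 13 cm, Ī = 0.0490874 cm⁴.
By symmetry the centroid is at mid-width, x̄ = 9.75 cm.
Transfer each piece to the vertical centroidal axis using Ī + A·d² with d = x − 9.75:
  plate: d = 0 cm → contributes +1235.81 cm⁴
  hole 1: d = -3.25 cm → contributes −8.34486 cm⁴
  hole 2: d = 3.25 cm → contributes −8.34486 cm⁴
Total I = 1219.12 cm⁴.

I_yy ≈ 1219 cm⁴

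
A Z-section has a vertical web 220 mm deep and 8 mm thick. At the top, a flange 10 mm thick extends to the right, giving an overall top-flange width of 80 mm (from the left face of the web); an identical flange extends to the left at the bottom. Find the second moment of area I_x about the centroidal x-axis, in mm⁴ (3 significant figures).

I_x ≈ 2.30 × 10⁷ mm⁴

Split into non-overlapping primitives; take the origin at the lower-left of the bounding box.
Web: 8 × 220, A = 1 760 mm², y = 110 mm, Ī = 7 098 667 mm⁴.
Top flange (beyond web): 72 × 10, A = 720 mm², y = 215 mm, Ī = 6 000 mm⁴.
Bottom flange (beyond web): 72 × 10, A = 720 mm², y = 5 mm, Ī = 6 000 mm⁴.
Centroid: ȳ = ΣA·y / ΣA = 110 mm.
Transfer each piece to the centroidal x-axis using Ī + A·d² with d = y − 110:
  web: d = 0 mm → contributes +7 098 667 mm⁴
  top flange (beyond web): d = 105 mm → contributes +7 944 000 mm⁴
  bottom flange (beyond web): d = -105 mm → contributes +7 944 000 mm⁴
Total I = 22 986 667 mm⁴.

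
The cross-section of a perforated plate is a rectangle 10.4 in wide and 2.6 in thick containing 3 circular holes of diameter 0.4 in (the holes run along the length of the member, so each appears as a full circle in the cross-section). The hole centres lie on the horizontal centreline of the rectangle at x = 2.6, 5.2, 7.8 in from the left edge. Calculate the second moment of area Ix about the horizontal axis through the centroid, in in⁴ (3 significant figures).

Treat the section as a set of non-overlapping primitives; coordinates are from the bounding-box lower-left.
Plate: 10.4 × 2.6, A = 27.04 in², y = 1.3 in, Ī = 15.233 in⁴.
Hole 1 (subtracted): ⌀0.4, A = 0.12566 in², y = 1.3 in, Ī = 0.0012566 in⁴.
Hole 2 (subtracted): ⌀0.4, A = 0.12566 in², y = 1.3 in, Ī = 0.0012566 in⁴.
Hole 3 (subtracted): ⌀0.4, A = 0.12566 in², y = 1.3 in, Ī = 0.0012566 in⁴.
By symmetry the centroid is at mid-height, ȳ = 1.3 in.
All pieces are centred on the horizontal axis through the centroid, so I = ΣĪ (holes subtracted) = 15.229 in⁴.

Ix ≈ 15.2 in⁴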